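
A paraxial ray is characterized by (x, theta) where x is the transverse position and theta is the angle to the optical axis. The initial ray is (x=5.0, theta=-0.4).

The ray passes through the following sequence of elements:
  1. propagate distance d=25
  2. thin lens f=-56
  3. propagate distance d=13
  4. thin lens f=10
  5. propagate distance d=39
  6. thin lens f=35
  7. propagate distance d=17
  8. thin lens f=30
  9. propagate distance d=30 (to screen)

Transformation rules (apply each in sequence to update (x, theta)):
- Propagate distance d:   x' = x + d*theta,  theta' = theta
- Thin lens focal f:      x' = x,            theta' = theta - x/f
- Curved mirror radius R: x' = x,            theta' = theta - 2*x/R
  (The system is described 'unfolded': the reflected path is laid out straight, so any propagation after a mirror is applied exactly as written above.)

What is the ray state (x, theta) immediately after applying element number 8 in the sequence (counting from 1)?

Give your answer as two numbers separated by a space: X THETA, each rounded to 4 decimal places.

Answer: 18.1254 -0.3535

Derivation:
Initial: x=5.0000 theta=-0.4000
After 1 (propagate distance d=25): x=-5.0000 theta=-0.4000
After 2 (thin lens f=-56): x=-5.0000 theta=-137/280 (≈-0.4893)
After 3 (propagate distance d=13): x=-3181/280 (≈-11.3607) theta=-137/280 (≈-0.4893)
After 4 (thin lens f=10): x=-3181/280 (≈-11.3607) theta=1811/2800 (≈0.6468)
After 5 (propagate distance d=39): x=38819/2800 (≈13.8639) theta=1811/2800 (≈0.6468)
After 6 (thin lens f=35): x=38819/2800 (≈13.8639) theta=12283/49000 (≈0.2507)
After 7 (propagate distance d=17): x=1776287/98000 (≈18.1254) theta=12283/49000 (≈0.2507)
After 8 (thin lens f=30): x=1776287/98000 (≈18.1254) theta=-1039307/2940000 (≈-0.3535)
Rounded to 4 decimal places: x = 18.1254, theta = -0.3535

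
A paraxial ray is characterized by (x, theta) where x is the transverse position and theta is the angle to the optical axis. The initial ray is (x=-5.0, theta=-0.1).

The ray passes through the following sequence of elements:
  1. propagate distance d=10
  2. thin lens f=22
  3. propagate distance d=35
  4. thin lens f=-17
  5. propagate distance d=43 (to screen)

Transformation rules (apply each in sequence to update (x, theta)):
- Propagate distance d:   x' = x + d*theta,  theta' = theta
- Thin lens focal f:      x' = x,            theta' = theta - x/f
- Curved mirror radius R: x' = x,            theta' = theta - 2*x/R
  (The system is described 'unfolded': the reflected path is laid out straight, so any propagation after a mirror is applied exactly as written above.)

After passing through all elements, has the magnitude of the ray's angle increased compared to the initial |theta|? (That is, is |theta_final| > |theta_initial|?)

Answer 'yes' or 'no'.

Answer: yes

Derivation:
Initial: x=-5.0000 theta=-0.1000
After 1 (propagate distance d=10): x=-6.0000 theta=-0.1000
After 2 (thin lens f=22): x=-6.0000 theta=19/110 (≈0.1727)
After 3 (propagate distance d=35): x=1/22 (≈0.0455) theta=19/110 (≈0.1727)
After 4 (thin lens f=-17): x=1/22 (≈0.0455) theta=164/935 (≈0.1754)
After 5 (propagate distance d=43 (to screen)): x=14189/1870 (≈7.5877) theta=164/935 (≈0.1754)
|theta_initial|=0.1000 |theta_final|=164/935 (≈0.1754) -> increased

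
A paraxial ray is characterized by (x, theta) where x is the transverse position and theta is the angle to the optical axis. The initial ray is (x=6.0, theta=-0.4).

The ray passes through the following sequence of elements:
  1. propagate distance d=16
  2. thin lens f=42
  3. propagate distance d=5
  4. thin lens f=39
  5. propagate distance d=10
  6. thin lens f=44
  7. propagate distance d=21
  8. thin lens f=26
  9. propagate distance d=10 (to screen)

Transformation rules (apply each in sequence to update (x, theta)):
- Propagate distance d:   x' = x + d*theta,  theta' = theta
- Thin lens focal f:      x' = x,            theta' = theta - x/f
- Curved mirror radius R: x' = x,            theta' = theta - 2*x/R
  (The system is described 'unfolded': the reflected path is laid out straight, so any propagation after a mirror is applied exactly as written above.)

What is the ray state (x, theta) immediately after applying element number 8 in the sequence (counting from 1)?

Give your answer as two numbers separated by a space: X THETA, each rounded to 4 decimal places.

Initial: x=6.0000 theta=-0.4000
After 1 (propagate distance d=16): x=-0.4000 theta=-0.4000
After 2 (thin lens f=42): x=-0.4000 theta=-41/105 (≈-0.3905)
After 3 (propagate distance d=5): x=-247/105 (≈-2.3524) theta=-41/105 (≈-0.3905)
After 4 (thin lens f=39): x=-247/105 (≈-2.3524) theta=-104/315 (≈-0.3302)
After 5 (propagate distance d=10): x=-1781/315 (≈-5.6540) theta=-104/315 (≈-0.3302)
After 6 (thin lens f=44): x=-1781/315 (≈-5.6540) theta=-559/2772 (≈-0.2017)
After 7 (propagate distance d=21): x=-137059/13860 (≈-9.8888) theta=-559/2772 (≈-0.2017)
After 8 (thin lens f=26): x=-137059/13860 (≈-9.8888) theta=1651/9240 (≈0.1787)
Rounded to 4 decimal places: x = -9.8888, theta = 0.1787

Answer: -9.8888 0.1787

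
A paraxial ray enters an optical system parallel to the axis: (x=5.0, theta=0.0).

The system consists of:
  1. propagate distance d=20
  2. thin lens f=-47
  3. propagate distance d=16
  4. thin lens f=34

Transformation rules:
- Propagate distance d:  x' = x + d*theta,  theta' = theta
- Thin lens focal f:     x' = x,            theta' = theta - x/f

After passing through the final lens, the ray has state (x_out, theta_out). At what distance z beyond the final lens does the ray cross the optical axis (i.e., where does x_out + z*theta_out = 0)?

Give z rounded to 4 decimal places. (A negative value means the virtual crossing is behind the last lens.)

Answer: 73.8621

Derivation:
Initial: x=5.0000 theta=0.0000
After 1 (propagate distance d=20): x=5.0000 theta=0.0000
After 2 (thin lens f=-47): x=5.0000 theta=5/47 (≈0.1064)
After 3 (propagate distance d=16): x=315/47 (≈6.7021) theta=5/47 (≈0.1064)
After 4 (thin lens f=34): x=315/47 (≈6.7021) theta=-145/1598 (≈-0.0907)
z_focus = -x_out/theta_out = -(315/47)/(-145/1598) = 2142/29 ≈ 73.8621
Rounded to 4 decimal places: z = 73.8621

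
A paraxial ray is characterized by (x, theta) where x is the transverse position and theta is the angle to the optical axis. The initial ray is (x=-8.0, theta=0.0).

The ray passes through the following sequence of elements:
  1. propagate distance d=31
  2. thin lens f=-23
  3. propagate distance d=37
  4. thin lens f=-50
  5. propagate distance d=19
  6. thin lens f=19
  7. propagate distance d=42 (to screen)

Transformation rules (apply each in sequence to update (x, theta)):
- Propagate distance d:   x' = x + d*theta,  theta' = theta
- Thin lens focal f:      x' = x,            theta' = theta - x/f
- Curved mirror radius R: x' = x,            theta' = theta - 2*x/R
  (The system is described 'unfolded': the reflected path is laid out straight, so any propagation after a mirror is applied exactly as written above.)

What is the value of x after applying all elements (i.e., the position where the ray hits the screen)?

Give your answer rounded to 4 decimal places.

Answer: 10.7240

Derivation:
Initial: x=-8.0000 theta=0.0000
After 1 (propagate distance d=31): x=-8.0000 theta=0.0000
After 2 (thin lens f=-23): x=-8.0000 theta=-8/23 (≈-0.3478)
After 3 (propagate distance d=37): x=-480/23 (≈-20.8696) theta=-8/23 (≈-0.3478)
After 4 (thin lens f=-50): x=-480/23 (≈-20.8696) theta=-88/115 (≈-0.7652)
After 5 (propagate distance d=19): x=-4072/115 (≈-35.4087) theta=-88/115 (≈-0.7652)
After 6 (thin lens f=19): x=-4072/115 (≈-35.4087) theta=480/437 (≈1.0984)
After 7 (propagate distance d=42 (to screen)): x=23432/2185 (≈10.7240) theta=480/437 (≈1.0984)
Rounded to 4 decimal places: x = 10.7240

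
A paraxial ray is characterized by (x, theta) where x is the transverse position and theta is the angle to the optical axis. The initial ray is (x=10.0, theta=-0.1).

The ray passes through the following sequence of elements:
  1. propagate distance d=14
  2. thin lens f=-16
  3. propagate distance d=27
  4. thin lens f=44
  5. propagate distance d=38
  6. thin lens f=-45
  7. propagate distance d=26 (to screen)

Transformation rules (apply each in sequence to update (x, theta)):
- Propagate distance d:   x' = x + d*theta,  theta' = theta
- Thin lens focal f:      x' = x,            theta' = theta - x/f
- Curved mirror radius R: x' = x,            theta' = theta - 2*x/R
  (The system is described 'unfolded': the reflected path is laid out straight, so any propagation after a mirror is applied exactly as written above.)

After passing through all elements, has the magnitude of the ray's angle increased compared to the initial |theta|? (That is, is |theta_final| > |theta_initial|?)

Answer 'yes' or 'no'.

Initial: x=10.0000 theta=-0.1000
After 1 (propagate distance d=14): x=8.6000 theta=-0.1000
After 2 (thin lens f=-16): x=8.6000 theta=0.4375
After 3 (propagate distance d=27): x=20.4125 theta=0.4375
After 4 (thin lens f=44): x=20.4125 theta=-93/3520 (≈-0.0264)
After 5 (propagate distance d=38): x=34159/1760 (≈19.4085) theta=-93/3520 (≈-0.0264)
After 6 (thin lens f=-45): x=34159/1760 (≈19.4085) theta=64133/158400 (≈0.4049)
After 7 (propagate distance d=26 (to screen)): x=592721/19800 (≈29.9354) theta=64133/158400 (≈0.4049)
|theta_initial|=0.1000 |theta_final|=64133/158400 (≈0.4049) -> increased

Answer: yes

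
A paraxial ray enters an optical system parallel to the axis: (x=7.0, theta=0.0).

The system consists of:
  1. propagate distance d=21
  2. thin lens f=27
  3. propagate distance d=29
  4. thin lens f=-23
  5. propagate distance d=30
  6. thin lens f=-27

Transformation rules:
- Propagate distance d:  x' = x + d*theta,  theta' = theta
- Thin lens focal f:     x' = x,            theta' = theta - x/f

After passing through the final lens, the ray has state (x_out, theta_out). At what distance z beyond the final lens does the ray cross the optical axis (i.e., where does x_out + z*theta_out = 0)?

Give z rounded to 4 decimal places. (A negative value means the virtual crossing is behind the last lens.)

Initial: x=7.0000 theta=0.0000
After 1 (propagate distance d=21): x=7.0000 theta=0.0000
After 2 (thin lens f=27): x=7.0000 theta=-7/27 (≈-0.2593)
After 3 (propagate distance d=29): x=-14/27 (≈-0.5185) theta=-7/27 (≈-0.2593)
After 4 (thin lens f=-23): x=-14/27 (≈-0.5185) theta=-175/621 (≈-0.2818)
After 5 (propagate distance d=30): x=-5572/621 (≈-8.9726) theta=-175/621 (≈-0.2818)
After 6 (thin lens f=-27): x=-5572/621 (≈-8.9726) theta=-10297/16767 (≈-0.6141)
z_focus = -x_out/theta_out = -(-5572/621)/(-10297/16767) = -21492/1471 ≈ -14.6105
Rounded to 4 decimal places: z = -14.6105

Answer: -14.6105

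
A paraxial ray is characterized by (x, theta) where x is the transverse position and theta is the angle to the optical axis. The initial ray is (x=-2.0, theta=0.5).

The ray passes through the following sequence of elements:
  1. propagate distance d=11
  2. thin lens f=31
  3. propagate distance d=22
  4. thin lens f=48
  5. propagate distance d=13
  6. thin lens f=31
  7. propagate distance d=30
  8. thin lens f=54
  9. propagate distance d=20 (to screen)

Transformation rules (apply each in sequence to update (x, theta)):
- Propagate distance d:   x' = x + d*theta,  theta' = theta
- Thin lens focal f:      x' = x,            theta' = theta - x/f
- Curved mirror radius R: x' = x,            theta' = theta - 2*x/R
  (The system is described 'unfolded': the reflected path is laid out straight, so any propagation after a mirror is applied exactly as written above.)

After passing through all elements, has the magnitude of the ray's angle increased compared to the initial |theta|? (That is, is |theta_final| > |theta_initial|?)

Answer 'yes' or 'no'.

Initial: x=-2.0000 theta=0.5000
After 1 (propagate distance d=11): x=3.5000 theta=0.5000
After 2 (thin lens f=31): x=3.5000 theta=12/31 (≈0.3871)
After 3 (propagate distance d=22): x=745/62 (≈12.0161) theta=12/31 (≈0.3871)
After 4 (thin lens f=48): x=745/62 (≈12.0161) theta=407/2976 (≈0.1368)
After 5 (propagate distance d=13): x=41051/2976 (≈13.7940) theta=407/2976 (≈0.1368)
After 6 (thin lens f=31): x=41051/2976 (≈13.7940) theta=-4739/15376 (≈-0.3082)
After 7 (propagate distance d=30): x=419561/92256 (≈4.5478) theta=-4739/15376 (≈-0.3082)
After 8 (thin lens f=54): x=419561/92256 (≈4.5478) theta=-1954997/4981824 (≈-0.3924)
After 9 (propagate distance d=20 (to screen)): x=-8221823/2490912 (≈-3.3007) theta=-1954997/4981824 (≈-0.3924)
|theta_initial|=0.5000 |theta_final|=1954997/4981824 (≈0.3924) -> not increased

Answer: no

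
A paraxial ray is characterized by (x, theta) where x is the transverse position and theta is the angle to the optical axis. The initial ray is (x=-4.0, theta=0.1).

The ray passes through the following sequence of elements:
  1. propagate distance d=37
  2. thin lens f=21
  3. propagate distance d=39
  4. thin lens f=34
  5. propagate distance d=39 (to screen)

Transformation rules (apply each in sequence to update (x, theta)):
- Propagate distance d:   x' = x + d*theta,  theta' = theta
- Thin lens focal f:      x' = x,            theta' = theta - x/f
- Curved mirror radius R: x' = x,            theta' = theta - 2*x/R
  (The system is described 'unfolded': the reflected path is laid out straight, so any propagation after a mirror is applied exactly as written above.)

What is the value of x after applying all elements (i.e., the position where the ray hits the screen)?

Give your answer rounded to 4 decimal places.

Initial: x=-4.0000 theta=0.1000
After 1 (propagate distance d=37): x=-0.3000 theta=0.1000
After 2 (thin lens f=21): x=-0.3000 theta=4/35 (≈0.1143)
After 3 (propagate distance d=39): x=291/70 (≈4.1571) theta=4/35 (≈0.1143)
After 4 (thin lens f=34): x=291/70 (≈4.1571) theta=-19/2380 (≈-0.0080)
After 5 (propagate distance d=39 (to screen)): x=9153/2380 (≈3.8458) theta=-19/2380 (≈-0.0080)
Rounded to 4 decimal places: x = 3.8458

Answer: 3.8458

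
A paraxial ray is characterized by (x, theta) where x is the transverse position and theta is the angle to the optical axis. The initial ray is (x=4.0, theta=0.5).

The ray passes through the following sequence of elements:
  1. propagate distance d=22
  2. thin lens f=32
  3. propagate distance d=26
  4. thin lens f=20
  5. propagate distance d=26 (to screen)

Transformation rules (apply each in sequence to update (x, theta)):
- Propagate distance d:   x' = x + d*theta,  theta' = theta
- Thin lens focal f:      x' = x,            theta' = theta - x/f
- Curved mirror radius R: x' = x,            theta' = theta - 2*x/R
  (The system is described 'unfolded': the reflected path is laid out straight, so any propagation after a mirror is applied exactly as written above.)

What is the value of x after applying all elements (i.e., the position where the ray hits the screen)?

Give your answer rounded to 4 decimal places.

Answer: -3.9313

Derivation:
Initial: x=4.0000 theta=0.5000
After 1 (propagate distance d=22): x=15.0000 theta=0.5000
After 2 (thin lens f=32): x=15.0000 theta=1/32 (≈0.0313)
After 3 (propagate distance d=26): x=15.8125 theta=1/32 (≈0.0313)
After 4 (thin lens f=20): x=15.8125 theta=-243/320 (≈-0.7594)
After 5 (propagate distance d=26 (to screen)): x=-629/160 (≈-3.9313) theta=-243/320 (≈-0.7594)
Rounded to 4 decimal places: x = -3.9313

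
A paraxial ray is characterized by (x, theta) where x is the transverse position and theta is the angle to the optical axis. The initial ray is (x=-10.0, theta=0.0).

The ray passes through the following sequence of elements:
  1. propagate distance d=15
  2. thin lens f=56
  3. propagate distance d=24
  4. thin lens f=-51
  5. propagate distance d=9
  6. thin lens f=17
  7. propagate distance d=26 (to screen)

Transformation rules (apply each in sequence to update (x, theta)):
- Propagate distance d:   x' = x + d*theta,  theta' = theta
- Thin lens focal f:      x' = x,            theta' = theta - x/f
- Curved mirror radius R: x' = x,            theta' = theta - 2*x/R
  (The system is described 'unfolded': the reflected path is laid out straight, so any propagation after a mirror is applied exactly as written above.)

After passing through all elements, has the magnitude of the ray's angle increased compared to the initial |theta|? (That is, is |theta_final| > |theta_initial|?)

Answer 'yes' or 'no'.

Answer: yes

Derivation:
Initial: x=-10.0000 theta=0.0000
After 1 (propagate distance d=15): x=-10.0000 theta=0.0000
After 2 (thin lens f=56): x=-10.0000 theta=5/28 (≈0.1786)
After 3 (propagate distance d=24): x=-40/7 (≈-5.7143) theta=5/28 (≈0.1786)
After 4 (thin lens f=-51): x=-40/7 (≈-5.7143) theta=95/1428 (≈0.0665)
After 5 (propagate distance d=9): x=-2435/476 (≈-5.1155) theta=95/1428 (≈0.0665)
After 6 (thin lens f=17): x=-2435/476 (≈-5.1155) theta=2230/6069 (≈0.3674)
After 7 (propagate distance d=26 (to screen)): x=107735/24276 (≈4.4379) theta=2230/6069 (≈0.3674)
|theta_initial|=0.0000 |theta_final|=2230/6069 (≈0.3674) -> increased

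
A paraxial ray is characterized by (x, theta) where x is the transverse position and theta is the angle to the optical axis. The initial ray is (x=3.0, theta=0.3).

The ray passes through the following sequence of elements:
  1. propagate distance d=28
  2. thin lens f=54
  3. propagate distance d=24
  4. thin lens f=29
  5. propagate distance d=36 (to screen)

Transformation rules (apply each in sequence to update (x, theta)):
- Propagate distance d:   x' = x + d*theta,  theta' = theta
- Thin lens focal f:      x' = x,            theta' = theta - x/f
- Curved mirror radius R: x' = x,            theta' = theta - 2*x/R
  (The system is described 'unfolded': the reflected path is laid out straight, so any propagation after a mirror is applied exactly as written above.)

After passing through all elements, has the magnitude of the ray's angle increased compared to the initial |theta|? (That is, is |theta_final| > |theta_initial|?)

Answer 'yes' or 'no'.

Answer: yes

Derivation:
Initial: x=3.0000 theta=0.3000
After 1 (propagate distance d=28): x=11.4000 theta=0.3000
After 2 (thin lens f=54): x=11.4000 theta=4/45 (≈0.0889)
After 3 (propagate distance d=24): x=203/15 (≈13.5333) theta=4/45 (≈0.0889)
After 4 (thin lens f=29): x=203/15 (≈13.5333) theta=-17/45 (≈-0.3778)
After 5 (propagate distance d=36 (to screen)): x=-1/15 (≈-0.0667) theta=-17/45 (≈-0.3778)
|theta_initial|=0.3000 |theta_final|=17/45 (≈0.3778) -> increased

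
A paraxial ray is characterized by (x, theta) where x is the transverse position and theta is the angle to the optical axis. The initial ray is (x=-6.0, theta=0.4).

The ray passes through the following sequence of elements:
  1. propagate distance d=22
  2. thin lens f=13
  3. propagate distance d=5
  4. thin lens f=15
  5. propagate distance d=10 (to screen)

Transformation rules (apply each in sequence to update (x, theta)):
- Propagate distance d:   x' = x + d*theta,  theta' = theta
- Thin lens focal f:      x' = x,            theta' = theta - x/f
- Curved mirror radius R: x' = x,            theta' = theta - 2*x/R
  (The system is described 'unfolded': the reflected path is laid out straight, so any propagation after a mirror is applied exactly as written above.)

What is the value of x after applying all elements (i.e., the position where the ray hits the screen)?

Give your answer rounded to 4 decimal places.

Initial: x=-6.0000 theta=0.4000
After 1 (propagate distance d=22): x=2.8000 theta=0.4000
After 2 (thin lens f=13): x=2.8000 theta=12/65 (≈0.1846)
After 3 (propagate distance d=5): x=242/65 (≈3.7231) theta=12/65 (≈0.1846)
After 4 (thin lens f=15): x=242/65 (≈3.7231) theta=-62/975 (≈-0.0636)
After 5 (propagate distance d=10 (to screen)): x=602/195 (≈3.0872) theta=-62/975 (≈-0.0636)
Rounded to 4 decimal places: x = 3.0872

Answer: 3.0872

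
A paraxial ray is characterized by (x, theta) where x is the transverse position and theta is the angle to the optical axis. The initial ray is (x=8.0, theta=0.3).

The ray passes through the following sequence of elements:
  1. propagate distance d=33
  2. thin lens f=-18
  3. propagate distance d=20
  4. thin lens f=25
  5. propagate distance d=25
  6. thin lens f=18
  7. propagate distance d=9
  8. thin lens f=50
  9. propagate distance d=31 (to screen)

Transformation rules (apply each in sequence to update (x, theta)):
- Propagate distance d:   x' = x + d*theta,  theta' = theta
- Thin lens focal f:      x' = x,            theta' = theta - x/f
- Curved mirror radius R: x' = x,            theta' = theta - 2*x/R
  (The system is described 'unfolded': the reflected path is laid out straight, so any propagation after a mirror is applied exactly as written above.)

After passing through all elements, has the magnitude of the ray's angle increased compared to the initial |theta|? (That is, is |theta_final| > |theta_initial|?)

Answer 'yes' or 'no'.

Initial: x=8.0000 theta=0.3000
After 1 (propagate distance d=33): x=17.9000 theta=0.3000
After 2 (thin lens f=-18): x=17.9000 theta=233/180 (≈1.2944)
After 3 (propagate distance d=20): x=3941/90 (≈43.7889) theta=233/180 (≈1.2944)
After 4 (thin lens f=25): x=3941/90 (≈43.7889) theta=-2057/4500 (≈-0.4571)
After 5 (propagate distance d=25): x=1165/36 (≈32.3611) theta=-2057/4500 (≈-0.4571)
After 6 (thin lens f=18): x=1165/36 (≈32.3611) theta=-182651/81000 (≈-2.2550)
After 7 (propagate distance d=9): x=108599/9000 (≈12.0666) theta=-182651/81000 (≈-2.2550)
After 8 (thin lens f=50): x=108599/9000 (≈12.0666) theta=-10109941/4050000 (≈-2.4963)
After 9 (propagate distance d=31 (to screen)): x=-264538621/4050000 (≈-65.3182) theta=-10109941/4050000 (≈-2.4963)
|theta_initial|=0.3000 |theta_final|=10109941/4050000 (≈2.4963) -> increased

Answer: yes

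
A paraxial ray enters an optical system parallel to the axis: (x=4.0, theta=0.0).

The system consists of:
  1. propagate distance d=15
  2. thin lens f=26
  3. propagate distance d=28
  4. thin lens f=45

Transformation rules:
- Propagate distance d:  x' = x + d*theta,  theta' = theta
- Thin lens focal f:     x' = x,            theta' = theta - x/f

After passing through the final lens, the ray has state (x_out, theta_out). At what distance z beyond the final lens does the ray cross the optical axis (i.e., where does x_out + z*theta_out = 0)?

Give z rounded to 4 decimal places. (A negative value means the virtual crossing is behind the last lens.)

Answer: -2.0930

Derivation:
Initial: x=4.0000 theta=0.0000
After 1 (propagate distance d=15): x=4.0000 theta=0.0000
After 2 (thin lens f=26): x=4.0000 theta=-2/13 (≈-0.1538)
After 3 (propagate distance d=28): x=-4/13 (≈-0.3077) theta=-2/13 (≈-0.1538)
After 4 (thin lens f=45): x=-4/13 (≈-0.3077) theta=-86/585 (≈-0.1470)
z_focus = -x_out/theta_out = -(-4/13)/(-86/585) = -90/43 ≈ -2.0930
Rounded to 4 decimal places: z = -2.0930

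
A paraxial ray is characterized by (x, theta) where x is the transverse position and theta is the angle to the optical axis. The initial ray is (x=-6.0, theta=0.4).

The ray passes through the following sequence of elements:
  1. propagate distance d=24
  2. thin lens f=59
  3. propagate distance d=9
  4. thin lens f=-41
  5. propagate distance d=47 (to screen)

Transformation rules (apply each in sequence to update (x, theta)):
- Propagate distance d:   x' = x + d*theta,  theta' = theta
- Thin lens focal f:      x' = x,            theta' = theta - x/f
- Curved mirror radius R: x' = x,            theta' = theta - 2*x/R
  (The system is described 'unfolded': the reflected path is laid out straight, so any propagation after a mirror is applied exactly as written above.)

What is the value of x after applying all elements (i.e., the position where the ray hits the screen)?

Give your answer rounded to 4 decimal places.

Initial: x=-6.0000 theta=0.4000
After 1 (propagate distance d=24): x=3.6000 theta=0.4000
After 2 (thin lens f=59): x=3.6000 theta=20/59 (≈0.3390)
After 3 (propagate distance d=9): x=1962/295 (≈6.6508) theta=20/59 (≈0.3390)
After 4 (thin lens f=-41): x=1962/295 (≈6.6508) theta=6062/12095 (≈0.5012)
After 5 (propagate distance d=47 (to screen)): x=365356/12095 (≈30.2072) theta=6062/12095 (≈0.5012)
Rounded to 4 decimal places: x = 30.2072

Answer: 30.2072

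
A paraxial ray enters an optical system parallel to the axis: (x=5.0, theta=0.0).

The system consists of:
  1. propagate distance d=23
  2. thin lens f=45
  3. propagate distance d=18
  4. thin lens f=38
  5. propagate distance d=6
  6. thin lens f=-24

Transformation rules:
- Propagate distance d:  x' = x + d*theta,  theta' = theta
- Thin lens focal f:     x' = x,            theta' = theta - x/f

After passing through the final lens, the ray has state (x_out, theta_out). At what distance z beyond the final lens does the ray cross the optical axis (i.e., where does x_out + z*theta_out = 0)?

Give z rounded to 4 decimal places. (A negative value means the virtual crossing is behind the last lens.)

Initial: x=5.0000 theta=0.0000
After 1 (propagate distance d=23): x=5.0000 theta=0.0000
After 2 (thin lens f=45): x=5.0000 theta=-1/9 (≈-0.1111)
After 3 (propagate distance d=18): x=3.0000 theta=-1/9 (≈-0.1111)
After 4 (thin lens f=38): x=3.0000 theta=-65/342 (≈-0.1901)
After 5 (propagate distance d=6): x=106/57 (≈1.8596) theta=-65/342 (≈-0.1901)
After 6 (thin lens f=-24): x=106/57 (≈1.8596) theta=-77/684 (≈-0.1126)
z_focus = -x_out/theta_out = -(106/57)/(-77/684) = 1272/77 ≈ 16.5195
Rounded to 4 decimal places: z = 16.5195

Answer: 16.5195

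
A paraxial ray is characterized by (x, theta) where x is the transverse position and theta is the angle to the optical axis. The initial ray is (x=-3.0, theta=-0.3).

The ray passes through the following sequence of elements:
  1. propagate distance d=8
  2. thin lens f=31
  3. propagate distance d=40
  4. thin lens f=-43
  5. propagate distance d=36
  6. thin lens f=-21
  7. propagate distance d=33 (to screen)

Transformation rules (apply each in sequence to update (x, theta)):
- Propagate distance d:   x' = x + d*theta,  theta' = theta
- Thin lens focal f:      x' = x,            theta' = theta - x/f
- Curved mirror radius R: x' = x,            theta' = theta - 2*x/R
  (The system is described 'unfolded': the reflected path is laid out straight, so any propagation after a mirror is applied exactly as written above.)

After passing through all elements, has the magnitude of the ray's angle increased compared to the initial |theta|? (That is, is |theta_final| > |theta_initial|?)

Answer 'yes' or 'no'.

Answer: yes

Derivation:
Initial: x=-3.0000 theta=-0.3000
After 1 (propagate distance d=8): x=-5.4000 theta=-0.3000
After 2 (thin lens f=31): x=-5.4000 theta=-39/310 (≈-0.1258)
After 3 (propagate distance d=40): x=-1617/155 (≈-10.4323) theta=-39/310 (≈-0.1258)
After 4 (thin lens f=-43): x=-1617/155 (≈-10.4323) theta=-4911/13330 (≈-0.3684)
After 5 (propagate distance d=36): x=-157929/6665 (≈-23.6953) theta=-4911/13330 (≈-0.3684)
After 6 (thin lens f=-21): x=-157929/6665 (≈-23.6953) theta=-139663/93310 (≈-1.4968)
After 7 (propagate distance d=33 (to screen)): x=-1363977/18662 (≈-73.0885) theta=-139663/93310 (≈-1.4968)
|theta_initial|=0.3000 |theta_final|=139663/93310 (≈1.4968) -> increased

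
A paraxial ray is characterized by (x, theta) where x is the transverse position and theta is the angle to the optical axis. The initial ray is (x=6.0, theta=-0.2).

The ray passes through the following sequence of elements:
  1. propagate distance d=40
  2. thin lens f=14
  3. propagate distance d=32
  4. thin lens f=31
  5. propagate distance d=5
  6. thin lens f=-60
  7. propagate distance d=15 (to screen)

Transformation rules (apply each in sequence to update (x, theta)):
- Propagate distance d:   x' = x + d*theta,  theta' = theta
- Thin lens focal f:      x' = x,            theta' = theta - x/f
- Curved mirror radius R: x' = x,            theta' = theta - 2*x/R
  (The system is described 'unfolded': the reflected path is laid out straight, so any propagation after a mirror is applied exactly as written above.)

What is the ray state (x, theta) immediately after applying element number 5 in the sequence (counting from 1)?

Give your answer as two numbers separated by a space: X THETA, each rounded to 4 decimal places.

Initial: x=6.0000 theta=-0.2000
After 1 (propagate distance d=40): x=-2.0000 theta=-0.2000
After 2 (thin lens f=14): x=-2.0000 theta=-2/35 (≈-0.0571)
After 3 (propagate distance d=32): x=-134/35 (≈-3.8286) theta=-2/35 (≈-0.0571)
After 4 (thin lens f=31): x=-134/35 (≈-3.8286) theta=72/1085 (≈0.0664)
After 5 (propagate distance d=5): x=-542/155 (≈-3.4968) theta=72/1085 (≈0.0664)
Rounded to 4 decimal places: x = -3.4968, theta = 0.0664

Answer: -3.4968 0.0664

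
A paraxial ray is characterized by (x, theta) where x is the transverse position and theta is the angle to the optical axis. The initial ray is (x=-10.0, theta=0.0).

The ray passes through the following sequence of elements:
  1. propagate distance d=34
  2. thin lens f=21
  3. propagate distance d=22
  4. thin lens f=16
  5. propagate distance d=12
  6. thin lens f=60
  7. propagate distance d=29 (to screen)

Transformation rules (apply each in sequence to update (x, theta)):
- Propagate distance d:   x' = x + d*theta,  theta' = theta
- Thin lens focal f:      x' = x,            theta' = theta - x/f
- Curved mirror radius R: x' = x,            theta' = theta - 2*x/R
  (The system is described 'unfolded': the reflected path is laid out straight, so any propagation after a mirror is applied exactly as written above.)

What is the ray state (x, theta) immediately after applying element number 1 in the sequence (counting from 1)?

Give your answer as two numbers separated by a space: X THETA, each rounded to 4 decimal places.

Initial: x=-10.0000 theta=0.0000
After 1 (propagate distance d=34): x=-10.0000 theta=0.0000
Rounded to 4 decimal places: x = -10.0000, theta = 0.0000

Answer: -10.0000 0.0000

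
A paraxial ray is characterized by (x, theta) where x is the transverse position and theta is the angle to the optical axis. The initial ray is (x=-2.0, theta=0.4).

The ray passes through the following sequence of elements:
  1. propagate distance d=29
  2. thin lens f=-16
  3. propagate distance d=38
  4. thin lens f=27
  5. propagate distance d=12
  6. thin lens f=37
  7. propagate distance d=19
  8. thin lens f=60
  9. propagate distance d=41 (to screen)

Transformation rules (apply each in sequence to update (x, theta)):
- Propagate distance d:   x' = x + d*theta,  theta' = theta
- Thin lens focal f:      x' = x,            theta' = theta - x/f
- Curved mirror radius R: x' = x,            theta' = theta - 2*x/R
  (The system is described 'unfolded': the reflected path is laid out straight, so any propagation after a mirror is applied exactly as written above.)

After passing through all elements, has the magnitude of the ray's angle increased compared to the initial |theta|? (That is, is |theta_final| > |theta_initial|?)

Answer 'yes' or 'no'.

Answer: yes

Derivation:
Initial: x=-2.0000 theta=0.4000
After 1 (propagate distance d=29): x=9.6000 theta=0.4000
After 2 (thin lens f=-16): x=9.6000 theta=1.0000
After 3 (propagate distance d=38): x=47.6000 theta=1.0000
After 4 (thin lens f=27): x=47.6000 theta=-103/135 (≈-0.7630)
After 5 (propagate distance d=12): x=346/9 (≈38.4444) theta=-103/135 (≈-0.7630)
After 6 (thin lens f=37): x=346/9 (≈38.4444) theta=-9001/4995 (≈-1.8020)
After 7 (propagate distance d=19): x=21011/4995 (≈4.2064) theta=-9001/4995 (≈-1.8020)
After 8 (thin lens f=60): x=21011/4995 (≈4.2064) theta=-561071/299700 (≈-1.8721)
After 9 (propagate distance d=41 (to screen)): x=-21743251/299700 (≈-72.5501) theta=-561071/299700 (≈-1.8721)
|theta_initial|=0.4000 |theta_final|=561071/299700 (≈1.8721) -> increased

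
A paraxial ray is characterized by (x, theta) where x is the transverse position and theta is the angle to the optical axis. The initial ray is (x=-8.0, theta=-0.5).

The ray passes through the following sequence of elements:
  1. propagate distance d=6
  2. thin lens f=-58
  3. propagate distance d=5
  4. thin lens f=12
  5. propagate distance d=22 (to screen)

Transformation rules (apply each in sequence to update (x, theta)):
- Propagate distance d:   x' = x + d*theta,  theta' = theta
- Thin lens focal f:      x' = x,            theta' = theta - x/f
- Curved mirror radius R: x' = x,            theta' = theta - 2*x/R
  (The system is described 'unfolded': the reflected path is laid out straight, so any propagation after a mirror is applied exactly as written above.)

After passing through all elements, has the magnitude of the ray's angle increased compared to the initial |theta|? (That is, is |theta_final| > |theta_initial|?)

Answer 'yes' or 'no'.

Initial: x=-8.0000 theta=-0.5000
After 1 (propagate distance d=6): x=-11.0000 theta=-0.5000
After 2 (thin lens f=-58): x=-11.0000 theta=-20/29 (≈-0.6897)
After 3 (propagate distance d=5): x=-419/29 (≈-14.4483) theta=-20/29 (≈-0.6897)
After 4 (thin lens f=12): x=-419/29 (≈-14.4483) theta=179/348 (≈0.5144)
After 5 (propagate distance d=22 (to screen)): x=-545/174 (≈-3.1322) theta=179/348 (≈0.5144)
|theta_initial|=0.5000 |theta_final|=179/348 (≈0.5144) -> increased

Answer: yes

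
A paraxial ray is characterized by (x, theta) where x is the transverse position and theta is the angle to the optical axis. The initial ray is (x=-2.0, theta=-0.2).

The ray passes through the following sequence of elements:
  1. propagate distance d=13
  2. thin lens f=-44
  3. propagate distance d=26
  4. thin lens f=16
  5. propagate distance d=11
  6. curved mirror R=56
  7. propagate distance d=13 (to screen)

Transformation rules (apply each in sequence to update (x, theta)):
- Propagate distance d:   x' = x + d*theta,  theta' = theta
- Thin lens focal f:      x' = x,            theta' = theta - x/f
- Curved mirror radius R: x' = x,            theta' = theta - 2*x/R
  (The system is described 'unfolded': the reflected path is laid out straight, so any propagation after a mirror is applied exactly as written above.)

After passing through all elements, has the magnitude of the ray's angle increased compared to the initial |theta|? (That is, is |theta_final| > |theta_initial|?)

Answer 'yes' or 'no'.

Answer: yes

Derivation:
Initial: x=-2.0000 theta=-0.2000
After 1 (propagate distance d=13): x=-4.6000 theta=-0.2000
After 2 (thin lens f=-44): x=-4.6000 theta=-67/220 (≈-0.3045)
After 3 (propagate distance d=26): x=-1377/110 (≈-12.5182) theta=-67/220 (≈-0.3045)
After 4 (thin lens f=16): x=-1377/110 (≈-12.5182) theta=841/1760 (≈0.4778)
After 5 (propagate distance d=11): x=-12781/1760 (≈-7.2619) theta=841/1760 (≈0.4778)
After 6 (curved mirror R=56): x=-12781/1760 (≈-7.2619) theta=36329/49280 (≈0.7372)
After 7 (propagate distance d=13 (to screen)): x=114409/49280 (≈2.3216) theta=36329/49280 (≈0.7372)
|theta_initial|=0.2000 |theta_final|=36329/49280 (≈0.7372) -> increased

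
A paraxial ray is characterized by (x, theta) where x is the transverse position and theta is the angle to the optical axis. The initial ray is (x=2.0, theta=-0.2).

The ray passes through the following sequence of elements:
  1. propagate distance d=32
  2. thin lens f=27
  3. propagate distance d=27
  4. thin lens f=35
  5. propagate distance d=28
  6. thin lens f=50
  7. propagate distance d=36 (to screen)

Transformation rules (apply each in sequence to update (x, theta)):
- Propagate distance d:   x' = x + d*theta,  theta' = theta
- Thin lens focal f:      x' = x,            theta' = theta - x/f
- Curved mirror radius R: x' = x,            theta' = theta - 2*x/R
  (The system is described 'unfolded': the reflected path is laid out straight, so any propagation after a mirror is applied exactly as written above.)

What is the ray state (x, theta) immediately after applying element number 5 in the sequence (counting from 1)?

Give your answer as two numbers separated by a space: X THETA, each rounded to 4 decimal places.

Answer: -2.1170 0.1172

Derivation:
Initial: x=2.0000 theta=-0.2000
After 1 (propagate distance d=32): x=-4.4000 theta=-0.2000
After 2 (thin lens f=27): x=-4.4000 theta=-1/27 (≈-0.0370)
After 3 (propagate distance d=27): x=-5.4000 theta=-1/27 (≈-0.0370)
After 4 (thin lens f=35): x=-5.4000 theta=554/4725 (≈0.1172)
After 5 (propagate distance d=28): x=-1429/675 (≈-2.1170) theta=554/4725 (≈0.1172)
Rounded to 4 decimal places: x = -2.1170, theta = 0.1172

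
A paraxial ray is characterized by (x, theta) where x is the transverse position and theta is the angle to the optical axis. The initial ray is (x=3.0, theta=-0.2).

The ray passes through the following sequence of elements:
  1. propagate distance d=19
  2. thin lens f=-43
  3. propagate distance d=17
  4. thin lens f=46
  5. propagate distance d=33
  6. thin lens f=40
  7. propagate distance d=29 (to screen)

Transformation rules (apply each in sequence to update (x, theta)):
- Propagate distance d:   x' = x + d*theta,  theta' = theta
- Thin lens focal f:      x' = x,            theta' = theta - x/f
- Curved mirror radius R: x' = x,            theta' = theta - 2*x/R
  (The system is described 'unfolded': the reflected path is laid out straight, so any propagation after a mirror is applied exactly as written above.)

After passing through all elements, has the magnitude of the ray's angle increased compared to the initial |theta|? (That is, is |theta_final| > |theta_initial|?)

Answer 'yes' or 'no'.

Answer: no

Derivation:
Initial: x=3.0000 theta=-0.2000
After 1 (propagate distance d=19): x=-0.8000 theta=-0.2000
After 2 (thin lens f=-43): x=-0.8000 theta=-47/215 (≈-0.2186)
After 3 (propagate distance d=17): x=-971/215 (≈-4.5163) theta=-47/215 (≈-0.2186)
After 4 (thin lens f=46): x=-971/215 (≈-4.5163) theta=-1191/9890 (≈-0.1204)
After 5 (propagate distance d=33): x=-83969/9890 (≈-8.4903) theta=-1191/9890 (≈-0.1204)
After 6 (thin lens f=40): x=-83969/9890 (≈-8.4903) theta=36329/395600 (≈0.0918)
After 7 (propagate distance d=29 (to screen)): x=-2305219/395600 (≈-5.8271) theta=36329/395600 (≈0.0918)
|theta_initial|=0.2000 |theta_final|=36329/395600 (≈0.0918) -> not increased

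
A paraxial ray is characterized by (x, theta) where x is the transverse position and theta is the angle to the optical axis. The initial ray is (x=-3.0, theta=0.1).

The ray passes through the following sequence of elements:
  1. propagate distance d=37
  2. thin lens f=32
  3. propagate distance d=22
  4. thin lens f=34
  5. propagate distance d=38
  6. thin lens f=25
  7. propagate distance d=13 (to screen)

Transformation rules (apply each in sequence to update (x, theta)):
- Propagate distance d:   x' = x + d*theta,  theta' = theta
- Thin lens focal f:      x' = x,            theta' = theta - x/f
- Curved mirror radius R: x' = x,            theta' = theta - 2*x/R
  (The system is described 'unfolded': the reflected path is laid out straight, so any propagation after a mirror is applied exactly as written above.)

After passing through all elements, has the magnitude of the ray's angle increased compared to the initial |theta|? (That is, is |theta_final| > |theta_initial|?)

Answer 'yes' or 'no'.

Answer: yes

Derivation:
Initial: x=-3.0000 theta=0.1000
After 1 (propagate distance d=37): x=0.7000 theta=0.1000
After 2 (thin lens f=32): x=0.7000 theta=5/64 (≈0.0781)
After 3 (propagate distance d=22): x=387/160 (≈2.4188) theta=5/64 (≈0.0781)
After 4 (thin lens f=34): x=387/160 (≈2.4188) theta=19/2720 (≈0.0070)
After 5 (propagate distance d=38): x=7301/2720 (≈2.6842) theta=19/2720 (≈0.0070)
After 6 (thin lens f=25): x=7301/2720 (≈2.6842) theta=-3413/34000 (≈-0.1004)
After 7 (propagate distance d=13 (to screen)): x=93787/68000 (≈1.3792) theta=-3413/34000 (≈-0.1004)
|theta_initial|=0.1000 |theta_final|=3413/34000 (≈0.1004) -> increased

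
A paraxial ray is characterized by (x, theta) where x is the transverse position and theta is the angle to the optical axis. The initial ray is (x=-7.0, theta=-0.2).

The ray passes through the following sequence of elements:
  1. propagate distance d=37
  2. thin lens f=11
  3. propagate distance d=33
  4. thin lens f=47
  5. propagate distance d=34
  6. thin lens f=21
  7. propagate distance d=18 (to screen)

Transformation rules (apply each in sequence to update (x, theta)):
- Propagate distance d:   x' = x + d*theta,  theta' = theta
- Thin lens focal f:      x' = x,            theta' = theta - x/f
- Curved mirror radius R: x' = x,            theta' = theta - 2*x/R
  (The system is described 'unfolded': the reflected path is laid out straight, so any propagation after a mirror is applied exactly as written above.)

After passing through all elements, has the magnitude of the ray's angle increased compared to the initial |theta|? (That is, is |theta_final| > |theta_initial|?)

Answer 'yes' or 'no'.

Answer: yes

Derivation:
Initial: x=-7.0000 theta=-0.2000
After 1 (propagate distance d=37): x=-14.4000 theta=-0.2000
After 2 (thin lens f=11): x=-14.4000 theta=61/55 (≈1.1091)
After 3 (propagate distance d=33): x=22.2000 theta=61/55 (≈1.1091)
After 4 (thin lens f=47): x=22.2000 theta=1646/2585 (≈0.6368)
After 5 (propagate distance d=34): x=113351/2585 (≈43.8495) theta=1646/2585 (≈0.6368)
After 6 (thin lens f=21): x=113351/2585 (≈43.8495) theta=-2251/1551 (≈-1.4513)
After 7 (propagate distance d=18 (to screen)): x=45821/2585 (≈17.7257) theta=-2251/1551 (≈-1.4513)
|theta_initial|=0.2000 |theta_final|=2251/1551 (≈1.4513) -> increased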